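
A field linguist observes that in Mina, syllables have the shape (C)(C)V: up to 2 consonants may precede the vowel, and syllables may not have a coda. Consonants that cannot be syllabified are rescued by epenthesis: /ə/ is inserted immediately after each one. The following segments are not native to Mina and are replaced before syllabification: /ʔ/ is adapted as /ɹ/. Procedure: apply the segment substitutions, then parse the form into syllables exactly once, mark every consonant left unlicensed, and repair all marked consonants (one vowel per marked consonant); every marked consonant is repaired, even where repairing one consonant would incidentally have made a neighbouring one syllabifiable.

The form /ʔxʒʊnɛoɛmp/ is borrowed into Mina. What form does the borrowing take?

Substitution: /ʔ/ → /ɹ/, giving /ɹxʒʊnɛoɛmp/.
Under (C)(C)V, the unsyllabifiable consonants are /ɹ/, /m/, /p/ (no codas are permitted; onsets may contain at most 2 consonants).
Inserting the epenthetic vowel yields /ɹ/ → /ɹə/, /m/ → /mə/, /p/ → /pə/.

ɹəxʒʊnɛoɛməpə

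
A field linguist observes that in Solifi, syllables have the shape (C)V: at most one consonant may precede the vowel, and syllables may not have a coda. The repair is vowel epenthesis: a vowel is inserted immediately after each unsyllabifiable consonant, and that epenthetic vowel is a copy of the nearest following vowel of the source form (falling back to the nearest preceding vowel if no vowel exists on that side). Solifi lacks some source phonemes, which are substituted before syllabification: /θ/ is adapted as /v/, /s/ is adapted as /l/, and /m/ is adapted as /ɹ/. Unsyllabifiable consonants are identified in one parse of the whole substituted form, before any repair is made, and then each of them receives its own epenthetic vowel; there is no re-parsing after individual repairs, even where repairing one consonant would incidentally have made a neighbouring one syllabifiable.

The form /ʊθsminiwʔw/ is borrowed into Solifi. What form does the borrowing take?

Substitution: /θ/ → /v/, /s/ → /l/, /m/ → /ɹ/, giving /ʊvlɹiniwʔw/.
Under (C)V, the unsyllabifiable consonants are /v/, /l/, /w/, /ʔ/, /w/ (no codas are permitted; onsets are limited to one consonant).
Epenthesis after each stranded consonant: /v/ → /vi/, /l/ → /li/, /w/ → /wi/, /ʔ/ → /ʔi/, /w/ → /wi/.

ʊviliɹiniwiʔiwi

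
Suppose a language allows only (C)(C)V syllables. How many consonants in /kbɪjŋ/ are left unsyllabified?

Under (C)(C)V, the unsyllabifiable consonants are /j/, /ŋ/ (no codas are permitted; onsets may contain at most 2 consonants).

2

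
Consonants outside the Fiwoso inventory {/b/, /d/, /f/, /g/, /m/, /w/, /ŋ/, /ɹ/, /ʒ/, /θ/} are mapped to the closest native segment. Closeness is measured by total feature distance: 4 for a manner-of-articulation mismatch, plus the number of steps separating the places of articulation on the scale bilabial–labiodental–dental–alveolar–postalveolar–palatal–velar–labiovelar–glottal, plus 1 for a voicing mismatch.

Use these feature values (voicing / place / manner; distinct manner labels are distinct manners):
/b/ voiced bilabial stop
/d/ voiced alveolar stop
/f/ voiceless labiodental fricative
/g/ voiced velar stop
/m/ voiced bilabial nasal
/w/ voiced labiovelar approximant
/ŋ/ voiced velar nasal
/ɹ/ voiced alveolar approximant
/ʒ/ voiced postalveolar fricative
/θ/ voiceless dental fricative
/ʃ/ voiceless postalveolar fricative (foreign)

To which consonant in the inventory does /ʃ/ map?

ʒ

/ʒ/ is closest: same manner (fricative), place distance 0 (postalveolar→postalveolar), voicing differs (+1); total 1. Next closest is /θ/ at distance 2.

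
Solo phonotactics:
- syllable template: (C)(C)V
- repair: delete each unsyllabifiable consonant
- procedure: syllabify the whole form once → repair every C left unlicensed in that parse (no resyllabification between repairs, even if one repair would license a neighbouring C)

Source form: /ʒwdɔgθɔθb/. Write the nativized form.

wdɔgθɔ

Under (C)(C)V, the unsyllabifiable consonants are /ʒ/, /θ/, /b/ (no codas are permitted; onsets may contain at most 2 consonants).
Each unlicensed consonant is deleted: /ʒ/, /θ/, /b/.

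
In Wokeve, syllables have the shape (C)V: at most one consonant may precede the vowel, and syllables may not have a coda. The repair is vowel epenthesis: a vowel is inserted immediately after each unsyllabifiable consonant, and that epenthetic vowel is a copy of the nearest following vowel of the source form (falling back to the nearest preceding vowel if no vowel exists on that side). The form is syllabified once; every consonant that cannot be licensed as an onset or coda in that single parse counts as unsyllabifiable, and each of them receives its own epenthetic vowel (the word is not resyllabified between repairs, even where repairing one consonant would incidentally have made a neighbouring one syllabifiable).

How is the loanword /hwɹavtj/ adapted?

hawaɹavataja

Syllabifying with onset maximization leaves /h/, /w/, /v/, /t/, /j/ stranded (no codas are permitted; onsets are limited to one consonant).
Each unlicensed consonant becomes the onset of a new syllable: /h/ → /ha/, /w/ → /wa/, /v/ → /va/, /t/ → /ta/, /j/ → /ja/.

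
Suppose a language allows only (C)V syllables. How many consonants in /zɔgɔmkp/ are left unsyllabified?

3

The consonants /m/, /k/, /p/ cannot be parsed into a legal (C)V syllable (no codas are permitted; onsets are limited to one consonant).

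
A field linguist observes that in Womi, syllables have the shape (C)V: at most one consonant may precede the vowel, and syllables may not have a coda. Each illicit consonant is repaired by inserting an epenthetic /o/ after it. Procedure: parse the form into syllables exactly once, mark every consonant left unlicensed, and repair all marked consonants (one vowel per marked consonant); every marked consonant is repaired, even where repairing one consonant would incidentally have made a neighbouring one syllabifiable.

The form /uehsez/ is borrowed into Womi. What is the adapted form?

uehosezo

Under (C)V, the unsyllabifiable consonants are /h/, /z/ (no codas are permitted; onsets are limited to one consonant).
Epenthesis after each stranded consonant: /h/ → /ho/, /z/ → /zo/.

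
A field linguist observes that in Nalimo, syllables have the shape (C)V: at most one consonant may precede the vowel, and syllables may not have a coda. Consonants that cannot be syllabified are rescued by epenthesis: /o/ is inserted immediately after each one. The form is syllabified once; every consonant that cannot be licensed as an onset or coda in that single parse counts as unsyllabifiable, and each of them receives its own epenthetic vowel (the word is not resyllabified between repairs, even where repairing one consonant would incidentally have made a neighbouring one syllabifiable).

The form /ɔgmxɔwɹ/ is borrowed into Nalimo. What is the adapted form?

Under (C)V, the unsyllabifiable consonants are /g/, /m/, /w/, /ɹ/ (no codas are permitted; onsets are limited to one consonant).
Each unlicensed consonant becomes the onset of a new syllable: /g/ → /go/, /m/ → /mo/, /w/ → /wo/, /ɹ/ → /ɹo/.

ɔgomoxɔwoɹo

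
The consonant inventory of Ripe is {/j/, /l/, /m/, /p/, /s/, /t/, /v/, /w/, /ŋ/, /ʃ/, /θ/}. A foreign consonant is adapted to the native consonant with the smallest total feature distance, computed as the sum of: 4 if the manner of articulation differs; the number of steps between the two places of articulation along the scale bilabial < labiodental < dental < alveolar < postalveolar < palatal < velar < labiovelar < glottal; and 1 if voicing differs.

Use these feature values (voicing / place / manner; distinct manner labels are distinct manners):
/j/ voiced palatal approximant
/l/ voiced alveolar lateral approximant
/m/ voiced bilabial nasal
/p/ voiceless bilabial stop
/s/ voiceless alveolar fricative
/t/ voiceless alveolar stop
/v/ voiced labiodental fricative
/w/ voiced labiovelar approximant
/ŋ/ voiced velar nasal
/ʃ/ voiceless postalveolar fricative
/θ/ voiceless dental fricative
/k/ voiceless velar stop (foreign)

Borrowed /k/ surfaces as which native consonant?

/t/ is closest: same manner (stop), place distance 3 (velar→alveolar), same voicing; total 3. Next closest is /ŋ/ at distance 5.

t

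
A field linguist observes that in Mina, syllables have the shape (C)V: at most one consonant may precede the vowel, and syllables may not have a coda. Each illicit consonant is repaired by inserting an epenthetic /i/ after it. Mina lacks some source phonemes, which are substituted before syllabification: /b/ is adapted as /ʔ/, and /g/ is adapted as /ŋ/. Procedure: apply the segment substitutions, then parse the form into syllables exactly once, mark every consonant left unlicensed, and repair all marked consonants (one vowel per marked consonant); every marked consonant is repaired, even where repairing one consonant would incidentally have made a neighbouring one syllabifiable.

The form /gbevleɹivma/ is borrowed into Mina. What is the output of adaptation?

ŋiʔevileɹivima

Substitution: /g/ → /ŋ/, /b/ → /ʔ/, giving /ŋʔevleɹivma/.
The consonants /ŋ/, /v/, /v/ cannot be parsed into a legal (C)V syllable (no codas are permitted; onsets are limited to one consonant).
Epenthesis after each stranded consonant: /ŋ/ → /ŋi/, /v/ → /vi/, /v/ → /vi/.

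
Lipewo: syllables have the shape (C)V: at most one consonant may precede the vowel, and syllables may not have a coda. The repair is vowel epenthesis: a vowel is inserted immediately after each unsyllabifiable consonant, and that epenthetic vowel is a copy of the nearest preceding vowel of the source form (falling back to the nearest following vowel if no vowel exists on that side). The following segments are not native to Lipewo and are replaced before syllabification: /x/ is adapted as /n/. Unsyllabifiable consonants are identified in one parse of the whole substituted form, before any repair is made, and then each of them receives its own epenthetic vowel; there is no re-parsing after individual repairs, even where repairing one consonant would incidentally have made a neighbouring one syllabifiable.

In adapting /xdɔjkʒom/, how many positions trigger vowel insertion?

After substitution the input is /ndɔjkʒom/.
The unsyllabifiable consonants are /n/, /j/, /k/, /m/; each receives one epenthetic vowel.

4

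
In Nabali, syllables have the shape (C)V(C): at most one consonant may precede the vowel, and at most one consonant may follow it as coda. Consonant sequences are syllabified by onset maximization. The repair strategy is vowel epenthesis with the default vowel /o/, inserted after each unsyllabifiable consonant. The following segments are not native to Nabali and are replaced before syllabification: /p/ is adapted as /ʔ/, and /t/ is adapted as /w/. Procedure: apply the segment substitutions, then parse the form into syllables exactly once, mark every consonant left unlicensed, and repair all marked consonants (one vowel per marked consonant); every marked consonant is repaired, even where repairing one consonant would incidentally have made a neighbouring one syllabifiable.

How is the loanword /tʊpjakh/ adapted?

Substitution: /t/ → /w/, /p/ → /ʔ/, giving /wʊʔjakh/.
Under (C)V(C), the unsyllabifiable consonants are /h/ (at most one coda consonant is licensed; onsets are limited to one consonant).
Epenthesis after each stranded consonant: /h/ → /ho/.

wʊʔjakho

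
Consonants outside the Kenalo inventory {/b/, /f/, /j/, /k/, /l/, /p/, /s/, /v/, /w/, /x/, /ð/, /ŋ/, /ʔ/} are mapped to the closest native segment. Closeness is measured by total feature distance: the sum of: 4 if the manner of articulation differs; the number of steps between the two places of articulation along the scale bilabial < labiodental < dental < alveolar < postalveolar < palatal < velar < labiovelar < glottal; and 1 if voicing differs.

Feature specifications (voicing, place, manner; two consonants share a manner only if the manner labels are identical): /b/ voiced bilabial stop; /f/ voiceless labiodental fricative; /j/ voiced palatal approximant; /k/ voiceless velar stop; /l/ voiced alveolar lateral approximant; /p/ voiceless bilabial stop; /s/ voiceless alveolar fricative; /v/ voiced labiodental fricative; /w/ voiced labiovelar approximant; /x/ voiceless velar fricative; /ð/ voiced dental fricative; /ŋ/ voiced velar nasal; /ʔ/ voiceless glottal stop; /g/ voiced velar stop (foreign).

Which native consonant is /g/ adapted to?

/k/ is closest: same manner (stop), place distance 0 (velar→velar), voicing differs (+1); total 1. Next closest is /ʔ/ at distance 3.

k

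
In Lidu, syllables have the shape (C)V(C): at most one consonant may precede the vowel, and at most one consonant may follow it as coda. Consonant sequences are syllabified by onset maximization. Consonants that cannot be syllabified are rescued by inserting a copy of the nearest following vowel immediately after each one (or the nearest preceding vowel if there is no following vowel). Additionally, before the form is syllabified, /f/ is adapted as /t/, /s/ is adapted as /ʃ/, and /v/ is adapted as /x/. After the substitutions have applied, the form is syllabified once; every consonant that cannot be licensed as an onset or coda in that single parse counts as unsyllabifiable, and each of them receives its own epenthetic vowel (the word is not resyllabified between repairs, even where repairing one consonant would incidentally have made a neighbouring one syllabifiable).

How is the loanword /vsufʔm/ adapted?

xuʃutʔumu

Substitution: /v/ → /x/, /s/ → /ʃ/, /f/ → /t/, giving /xʃutʔm/.
The consonants /x/, /ʔ/, /m/ cannot be parsed into a legal (C)V(C) syllable (at most one coda consonant is licensed; onsets are limited to one consonant).
Inserting the epenthetic vowel yields /x/ → /xu/, /ʔ/ → /ʔu/, /m/ → /mu/.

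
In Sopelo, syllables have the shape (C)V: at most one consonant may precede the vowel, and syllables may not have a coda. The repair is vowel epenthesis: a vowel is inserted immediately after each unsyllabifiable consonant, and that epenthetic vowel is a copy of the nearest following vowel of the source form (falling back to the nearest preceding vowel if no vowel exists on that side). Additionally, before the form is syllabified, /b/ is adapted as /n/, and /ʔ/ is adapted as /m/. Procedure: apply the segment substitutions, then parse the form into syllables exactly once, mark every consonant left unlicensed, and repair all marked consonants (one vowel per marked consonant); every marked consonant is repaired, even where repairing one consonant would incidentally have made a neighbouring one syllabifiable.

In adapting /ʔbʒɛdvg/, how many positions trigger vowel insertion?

After substitution the input is /mnʒɛdvg/.
The unsyllabifiable consonants are /m/, /n/, /d/, /v/, /g/; each receives one epenthetic vowel.

5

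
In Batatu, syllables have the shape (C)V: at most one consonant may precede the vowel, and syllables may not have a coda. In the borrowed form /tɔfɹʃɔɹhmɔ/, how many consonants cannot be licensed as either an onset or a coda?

Syllabifying with onset maximization leaves /f/, /ɹ/, /ɹ/, /h/ stranded (no codas are permitted; onsets are limited to one consonant).

4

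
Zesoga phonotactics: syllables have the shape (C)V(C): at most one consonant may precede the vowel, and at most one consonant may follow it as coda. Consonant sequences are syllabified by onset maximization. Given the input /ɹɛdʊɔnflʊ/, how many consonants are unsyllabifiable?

1

Under (C)V(C), the unsyllabifiable consonants are /f/ (at most one coda consonant is licensed; onsets are limited to one consonant).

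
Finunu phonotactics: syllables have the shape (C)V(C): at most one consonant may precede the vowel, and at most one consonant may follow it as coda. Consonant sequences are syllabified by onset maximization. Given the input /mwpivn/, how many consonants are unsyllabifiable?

3

The consonants /m/, /w/, /n/ cannot be parsed into a legal (C)V(C) syllable (at most one coda consonant is licensed; onsets are limited to one consonant).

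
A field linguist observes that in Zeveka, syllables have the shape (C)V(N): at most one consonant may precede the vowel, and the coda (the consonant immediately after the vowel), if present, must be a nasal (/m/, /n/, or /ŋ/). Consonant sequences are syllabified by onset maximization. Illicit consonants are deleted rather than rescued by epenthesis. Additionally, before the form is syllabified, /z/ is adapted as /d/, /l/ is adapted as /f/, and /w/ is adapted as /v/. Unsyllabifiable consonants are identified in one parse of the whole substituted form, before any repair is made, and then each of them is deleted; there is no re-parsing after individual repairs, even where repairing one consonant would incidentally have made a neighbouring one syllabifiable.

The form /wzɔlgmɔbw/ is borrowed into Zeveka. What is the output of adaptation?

dɔmɔ

Substitution: /w/ → /v/, /z/ → /d/, /l/ → /f/, giving /vdɔfgmɔbv/.
Syllabifying with onset maximization leaves /v/, /f/, /g/, /b/, /v/ stranded (only a nasal (/m/, /n/, or /ŋ/) is licensed in coda position; onsets are limited to one consonant).
Each unlicensed consonant is deleted: /v/, /f/, /g/, /b/, /v/.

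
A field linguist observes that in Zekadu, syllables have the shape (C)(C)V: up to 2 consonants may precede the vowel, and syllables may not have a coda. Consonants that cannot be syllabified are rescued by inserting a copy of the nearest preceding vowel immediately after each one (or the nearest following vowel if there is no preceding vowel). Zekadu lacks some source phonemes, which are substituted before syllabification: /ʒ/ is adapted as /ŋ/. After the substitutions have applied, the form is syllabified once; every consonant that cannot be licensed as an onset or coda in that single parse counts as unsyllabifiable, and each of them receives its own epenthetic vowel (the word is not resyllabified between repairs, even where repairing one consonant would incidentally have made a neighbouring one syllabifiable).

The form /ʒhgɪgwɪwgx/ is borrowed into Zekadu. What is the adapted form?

Substitution: /ʒ/ → /ŋ/, giving /ŋhgɪgwɪwgx/.
Syllabifying with onset maximization leaves /ŋ/, /w/, /g/, /x/ stranded (no codas are permitted; onsets may contain at most 2 consonants).
Epenthesis after each stranded consonant: /ŋ/ → /ŋɪ/, /w/ → /wɪ/, /g/ → /gɪ/, /x/ → /xɪ/.

ŋɪhgɪgwɪwɪgɪxɪ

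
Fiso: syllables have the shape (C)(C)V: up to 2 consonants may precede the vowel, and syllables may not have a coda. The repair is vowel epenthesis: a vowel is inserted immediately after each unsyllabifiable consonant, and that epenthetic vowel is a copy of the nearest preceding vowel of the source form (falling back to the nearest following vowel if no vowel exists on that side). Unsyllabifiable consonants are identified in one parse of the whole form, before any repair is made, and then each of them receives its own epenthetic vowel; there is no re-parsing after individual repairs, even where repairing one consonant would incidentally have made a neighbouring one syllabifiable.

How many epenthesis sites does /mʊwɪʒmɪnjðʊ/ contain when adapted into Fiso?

1

The unsyllabifiable consonants are /n/; each receives one epenthetic vowel.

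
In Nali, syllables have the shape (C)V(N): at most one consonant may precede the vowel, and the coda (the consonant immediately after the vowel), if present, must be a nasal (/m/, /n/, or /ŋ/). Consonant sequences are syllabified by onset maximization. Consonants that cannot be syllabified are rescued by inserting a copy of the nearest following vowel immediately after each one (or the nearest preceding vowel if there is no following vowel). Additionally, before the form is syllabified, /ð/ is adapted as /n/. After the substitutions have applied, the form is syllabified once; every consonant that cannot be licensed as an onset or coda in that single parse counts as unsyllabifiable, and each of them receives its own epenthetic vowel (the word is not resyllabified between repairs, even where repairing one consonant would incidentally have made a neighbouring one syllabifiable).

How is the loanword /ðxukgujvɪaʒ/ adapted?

nuxukugujɪvɪaʒa

Substitution: /ð/ → /n/, giving /nxukgujvɪaʒ/.
Under (C)V(N), the unsyllabifiable consonants are /n/, /k/, /j/, /ʒ/ (only a nasal (/m/, /n/, or /ŋ/) is licensed in coda position; onsets are limited to one consonant).
Inserting the epenthetic vowel yields /n/ → /nu/, /k/ → /ku/, /j/ → /jɪ/, /ʒ/ → /ʒa/.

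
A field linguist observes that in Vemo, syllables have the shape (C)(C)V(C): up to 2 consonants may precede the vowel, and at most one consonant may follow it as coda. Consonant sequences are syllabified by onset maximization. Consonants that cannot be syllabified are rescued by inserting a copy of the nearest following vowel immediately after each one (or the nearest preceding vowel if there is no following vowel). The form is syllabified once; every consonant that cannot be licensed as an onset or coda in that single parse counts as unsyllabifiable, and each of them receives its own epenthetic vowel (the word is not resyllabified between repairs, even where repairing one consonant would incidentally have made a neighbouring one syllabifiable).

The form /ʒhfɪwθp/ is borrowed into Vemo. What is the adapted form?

ʒɪhfɪwθɪpɪ

Under (C)(C)V(C), the unsyllabifiable consonants are /ʒ/, /θ/, /p/ (at most one coda consonant is licensed; onsets may contain at most 2 consonants).
Each unlicensed consonant becomes the onset of a new syllable: /ʒ/ → /ʒɪ/, /θ/ → /θɪ/, /p/ → /pɪ/.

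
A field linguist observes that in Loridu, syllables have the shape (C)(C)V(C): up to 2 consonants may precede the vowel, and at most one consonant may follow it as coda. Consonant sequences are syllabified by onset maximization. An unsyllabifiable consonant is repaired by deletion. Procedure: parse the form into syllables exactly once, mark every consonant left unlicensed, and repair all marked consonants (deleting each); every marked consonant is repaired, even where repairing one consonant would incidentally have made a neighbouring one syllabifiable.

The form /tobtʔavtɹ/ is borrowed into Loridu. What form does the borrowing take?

tobtʔav

Syllabifying with onset maximization leaves /t/, /ɹ/ stranded (at most one coda consonant is licensed; onsets may contain at most 2 consonants).
Each unlicensed consonant is deleted: /t/, /ɹ/.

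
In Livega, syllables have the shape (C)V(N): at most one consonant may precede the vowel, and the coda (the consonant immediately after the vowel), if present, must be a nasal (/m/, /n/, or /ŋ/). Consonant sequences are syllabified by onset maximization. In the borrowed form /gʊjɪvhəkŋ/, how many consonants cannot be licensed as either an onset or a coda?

The consonants /v/, /k/, /ŋ/ cannot be parsed into a legal (C)V(N) syllable (only a nasal (/m/, /n/, or /ŋ/) is licensed in coda position; onsets are limited to one consonant).

3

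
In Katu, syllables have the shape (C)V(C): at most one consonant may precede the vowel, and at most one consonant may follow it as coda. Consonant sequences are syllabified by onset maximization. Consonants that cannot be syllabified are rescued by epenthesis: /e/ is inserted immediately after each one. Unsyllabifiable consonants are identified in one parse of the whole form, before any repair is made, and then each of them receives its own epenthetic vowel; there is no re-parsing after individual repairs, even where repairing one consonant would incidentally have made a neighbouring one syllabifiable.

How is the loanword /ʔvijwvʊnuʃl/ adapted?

ʔevijwevʊnuʃle

Under (C)V(C), the unsyllabifiable consonants are /ʔ/, /w/, /l/ (at most one coda consonant is licensed; onsets are limited to one consonant).
Epenthesis after each stranded consonant: /ʔ/ → /ʔe/, /w/ → /we/, /l/ → /le/.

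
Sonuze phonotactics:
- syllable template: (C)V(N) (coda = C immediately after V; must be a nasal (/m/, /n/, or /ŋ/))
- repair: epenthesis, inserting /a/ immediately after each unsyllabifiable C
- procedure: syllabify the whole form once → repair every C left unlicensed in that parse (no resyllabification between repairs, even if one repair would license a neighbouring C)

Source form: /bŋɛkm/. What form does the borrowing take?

Under (C)V(N), the unsyllabifiable consonants are /b/, /k/, /m/ (only a nasal (/m/, /n/, or /ŋ/) is licensed in coda position; onsets are limited to one consonant).
Epenthesis after each stranded consonant: /b/ → /ba/, /k/ → /ka/, /m/ → /ma/.

baŋɛkama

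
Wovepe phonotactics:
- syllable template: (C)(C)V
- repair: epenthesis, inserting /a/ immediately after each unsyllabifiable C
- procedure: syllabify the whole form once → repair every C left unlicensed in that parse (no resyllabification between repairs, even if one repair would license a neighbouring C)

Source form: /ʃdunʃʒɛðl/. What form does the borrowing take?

Under (C)(C)V, the unsyllabifiable consonants are /n/, /ð/, /l/ (no codas are permitted; onsets may contain at most 2 consonants).
Inserting the epenthetic vowel yields /n/ → /na/, /ð/ → /ða/, /l/ → /la/.

ʃdunaʃʒɛðala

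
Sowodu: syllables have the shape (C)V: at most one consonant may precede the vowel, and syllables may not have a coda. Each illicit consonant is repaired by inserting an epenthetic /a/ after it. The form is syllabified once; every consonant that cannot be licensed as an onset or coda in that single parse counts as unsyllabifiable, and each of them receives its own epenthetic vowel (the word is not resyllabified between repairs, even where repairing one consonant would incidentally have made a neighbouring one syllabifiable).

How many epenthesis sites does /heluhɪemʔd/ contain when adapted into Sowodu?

The unsyllabifiable consonants are /m/, /ʔ/, /d/; each receives one epenthetic vowel.

3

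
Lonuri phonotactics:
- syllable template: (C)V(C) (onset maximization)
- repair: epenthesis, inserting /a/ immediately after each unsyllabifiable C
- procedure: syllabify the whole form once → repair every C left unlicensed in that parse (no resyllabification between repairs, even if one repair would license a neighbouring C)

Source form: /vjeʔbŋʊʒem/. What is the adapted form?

vajeʔbaŋʊʒem

Syllabifying with onset maximization leaves /v/, /b/ stranded (at most one coda consonant is licensed; onsets are limited to one consonant).
Inserting the epenthetic vowel yields /v/ → /va/, /b/ → /ba/.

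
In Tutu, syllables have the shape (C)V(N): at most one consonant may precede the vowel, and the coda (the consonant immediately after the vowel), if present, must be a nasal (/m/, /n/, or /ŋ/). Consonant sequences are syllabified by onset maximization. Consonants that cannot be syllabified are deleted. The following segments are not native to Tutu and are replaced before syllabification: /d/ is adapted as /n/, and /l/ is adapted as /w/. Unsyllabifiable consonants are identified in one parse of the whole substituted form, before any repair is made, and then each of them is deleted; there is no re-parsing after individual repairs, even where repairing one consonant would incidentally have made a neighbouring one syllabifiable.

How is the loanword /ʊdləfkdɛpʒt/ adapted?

Substitution: /d/ → /n/, /l/ → /w/, giving /ʊnwəfknɛpʒt/.
Under (C)V(N), the unsyllabifiable consonants are /f/, /k/, /p/, /ʒ/, /t/ (only a nasal (/m/, /n/, or /ŋ/) is licensed in coda position; onsets are limited to one consonant).
Deletion applies to /f/, /k/, /p/, /ʒ/, /t/.

ʊnwənɛ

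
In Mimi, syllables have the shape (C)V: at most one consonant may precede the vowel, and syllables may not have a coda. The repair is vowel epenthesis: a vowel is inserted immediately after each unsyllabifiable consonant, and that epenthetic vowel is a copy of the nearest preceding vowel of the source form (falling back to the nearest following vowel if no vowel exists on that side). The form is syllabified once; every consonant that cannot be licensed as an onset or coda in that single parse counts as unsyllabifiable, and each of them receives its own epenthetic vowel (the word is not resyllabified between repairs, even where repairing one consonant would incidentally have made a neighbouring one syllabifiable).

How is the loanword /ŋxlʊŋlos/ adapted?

ŋʊxʊlʊŋʊloso

The consonants /ŋ/, /x/, /ŋ/, /s/ cannot be parsed into a legal (C)V syllable (no codas are permitted; onsets are limited to one consonant).
Each unlicensed consonant becomes the onset of a new syllable: /ŋ/ → /ŋʊ/, /x/ → /xʊ/, /ŋ/ → /ŋʊ/, /s/ → /so/.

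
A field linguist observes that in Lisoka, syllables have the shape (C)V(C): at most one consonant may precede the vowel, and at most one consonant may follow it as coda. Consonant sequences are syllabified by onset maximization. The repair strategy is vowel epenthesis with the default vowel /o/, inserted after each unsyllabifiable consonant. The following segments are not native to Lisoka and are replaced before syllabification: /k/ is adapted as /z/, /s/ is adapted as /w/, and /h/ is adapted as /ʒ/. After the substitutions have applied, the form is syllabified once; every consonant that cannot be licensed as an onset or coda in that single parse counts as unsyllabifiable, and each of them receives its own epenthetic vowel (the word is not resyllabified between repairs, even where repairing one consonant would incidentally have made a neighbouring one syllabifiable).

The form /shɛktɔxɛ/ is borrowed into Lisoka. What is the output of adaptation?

woʒɛztɔxɛ

Substitution: /s/ → /w/, /h/ → /ʒ/, /k/ → /z/, giving /wʒɛztɔxɛ/.
Under (C)V(C), the unsyllabifiable consonants are /w/ (at most one coda consonant is licensed; onsets are limited to one consonant).
Each unlicensed consonant becomes the onset of a new syllable: /w/ → /wo/.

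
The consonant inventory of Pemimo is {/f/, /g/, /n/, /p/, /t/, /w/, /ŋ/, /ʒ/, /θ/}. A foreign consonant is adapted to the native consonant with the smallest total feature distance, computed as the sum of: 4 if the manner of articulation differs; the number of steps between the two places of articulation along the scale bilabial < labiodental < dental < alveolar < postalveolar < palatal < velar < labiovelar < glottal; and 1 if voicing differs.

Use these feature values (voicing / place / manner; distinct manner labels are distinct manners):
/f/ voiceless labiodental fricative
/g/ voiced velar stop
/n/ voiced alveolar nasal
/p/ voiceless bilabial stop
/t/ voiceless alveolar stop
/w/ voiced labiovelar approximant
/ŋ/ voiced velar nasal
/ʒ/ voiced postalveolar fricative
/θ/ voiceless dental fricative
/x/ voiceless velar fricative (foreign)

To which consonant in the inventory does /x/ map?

ʒ

/ʒ/ is closest: same manner (fricative), place distance 2 (velar→postalveolar), voicing differs (+1); total 3. Next closest is /θ/ at distance 4.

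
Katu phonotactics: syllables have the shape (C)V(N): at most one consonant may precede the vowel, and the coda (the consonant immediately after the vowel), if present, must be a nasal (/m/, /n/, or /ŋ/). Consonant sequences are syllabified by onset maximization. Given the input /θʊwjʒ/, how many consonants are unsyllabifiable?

3

Syllabifying with onset maximization leaves /w/, /j/, /ʒ/ stranded (only a nasal (/m/, /n/, or /ŋ/) is licensed in coda position; onsets are limited to one consonant).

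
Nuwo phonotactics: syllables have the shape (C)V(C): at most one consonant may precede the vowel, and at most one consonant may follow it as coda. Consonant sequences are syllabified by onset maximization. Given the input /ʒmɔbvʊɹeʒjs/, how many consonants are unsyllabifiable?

3

Under (C)V(C), the unsyllabifiable consonants are /ʒ/, /j/, /s/ (at most one coda consonant is licensed; onsets are limited to one consonant).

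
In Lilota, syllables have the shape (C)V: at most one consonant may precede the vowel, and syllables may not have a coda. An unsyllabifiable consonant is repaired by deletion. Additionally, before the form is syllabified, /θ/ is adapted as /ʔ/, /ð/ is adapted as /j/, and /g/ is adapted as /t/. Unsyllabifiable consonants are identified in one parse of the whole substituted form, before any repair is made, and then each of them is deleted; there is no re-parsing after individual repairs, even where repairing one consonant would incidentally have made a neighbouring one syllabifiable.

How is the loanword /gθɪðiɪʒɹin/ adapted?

ʔɪjiɪɹi

Substitution: /g/ → /t/, /θ/ → /ʔ/, /ð/ → /j/, giving /tʔɪjiɪʒɹin/.
The consonants /t/, /ʒ/, /n/ cannot be parsed into a legal (C)V syllable (no codas are permitted; onsets are limited to one consonant).
Deleting the stranded consonants removes /t/, /ʒ/, /n/.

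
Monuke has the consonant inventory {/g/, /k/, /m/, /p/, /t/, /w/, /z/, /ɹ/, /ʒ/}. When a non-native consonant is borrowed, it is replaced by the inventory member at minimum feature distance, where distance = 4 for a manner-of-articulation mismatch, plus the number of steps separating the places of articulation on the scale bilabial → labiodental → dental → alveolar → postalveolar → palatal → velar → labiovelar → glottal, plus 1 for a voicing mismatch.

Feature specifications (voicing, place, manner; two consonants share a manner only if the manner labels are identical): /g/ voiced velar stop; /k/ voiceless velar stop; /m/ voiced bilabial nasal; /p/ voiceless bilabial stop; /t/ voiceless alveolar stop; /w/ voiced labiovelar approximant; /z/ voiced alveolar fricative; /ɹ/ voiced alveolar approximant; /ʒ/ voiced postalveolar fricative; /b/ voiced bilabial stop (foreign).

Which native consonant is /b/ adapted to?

p

/p/ is closest: same manner (stop), place distance 0 (bilabial→bilabial), voicing differs (+1); total 1. Next closest is /m/ at distance 4.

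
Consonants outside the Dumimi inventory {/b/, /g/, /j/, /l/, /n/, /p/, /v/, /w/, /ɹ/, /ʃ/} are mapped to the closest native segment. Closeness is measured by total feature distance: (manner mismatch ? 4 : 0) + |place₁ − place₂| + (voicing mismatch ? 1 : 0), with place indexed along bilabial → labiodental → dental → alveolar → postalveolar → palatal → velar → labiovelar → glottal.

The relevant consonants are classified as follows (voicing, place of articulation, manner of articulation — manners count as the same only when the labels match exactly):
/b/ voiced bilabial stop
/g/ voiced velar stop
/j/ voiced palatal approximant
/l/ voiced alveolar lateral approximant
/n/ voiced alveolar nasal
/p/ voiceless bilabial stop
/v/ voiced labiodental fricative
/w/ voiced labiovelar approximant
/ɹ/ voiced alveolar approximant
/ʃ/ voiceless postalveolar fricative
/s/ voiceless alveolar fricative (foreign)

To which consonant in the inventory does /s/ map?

ʃ

/ʃ/ is closest: same manner (fricative), place distance 1 (alveolar→postalveolar), same voicing; total 1. Next closest is /v/ at distance 3.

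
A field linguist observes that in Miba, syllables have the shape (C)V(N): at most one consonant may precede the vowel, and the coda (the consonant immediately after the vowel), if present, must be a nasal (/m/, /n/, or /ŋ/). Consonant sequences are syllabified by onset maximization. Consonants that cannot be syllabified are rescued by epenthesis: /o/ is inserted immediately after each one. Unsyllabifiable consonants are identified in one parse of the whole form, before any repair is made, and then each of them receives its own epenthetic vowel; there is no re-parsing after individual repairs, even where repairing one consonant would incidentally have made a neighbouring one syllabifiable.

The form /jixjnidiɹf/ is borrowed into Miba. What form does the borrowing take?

The consonants /x/, /j/, /ɹ/, /f/ cannot be parsed into a legal (C)V(N) syllable (only a nasal (/m/, /n/, or /ŋ/) is licensed in coda position; onsets are limited to one consonant).
Epenthesis after each stranded consonant: /x/ → /xo/, /j/ → /jo/, /ɹ/ → /ɹo/, /f/ → /fo/.

jixojonidiɹofo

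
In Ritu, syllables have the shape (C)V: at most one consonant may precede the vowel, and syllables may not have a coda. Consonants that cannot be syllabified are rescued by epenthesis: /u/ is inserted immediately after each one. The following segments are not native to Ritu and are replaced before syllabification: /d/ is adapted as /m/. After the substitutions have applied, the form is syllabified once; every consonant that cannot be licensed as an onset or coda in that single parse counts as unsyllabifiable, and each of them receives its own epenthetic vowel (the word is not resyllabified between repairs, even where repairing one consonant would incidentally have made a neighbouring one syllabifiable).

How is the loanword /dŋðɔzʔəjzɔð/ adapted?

muŋuðɔzuʔəjuzɔðu

Substitution: /d/ → /m/, giving /mŋðɔzʔəjzɔð/.
The consonants /m/, /ŋ/, /z/, /j/, /ð/ cannot be parsed into a legal (C)V syllable (no codas are permitted; onsets are limited to one consonant).
Epenthesis after each stranded consonant: /m/ → /mu/, /ŋ/ → /ŋu/, /z/ → /zu/, /j/ → /ju/, /ð/ → /ðu/.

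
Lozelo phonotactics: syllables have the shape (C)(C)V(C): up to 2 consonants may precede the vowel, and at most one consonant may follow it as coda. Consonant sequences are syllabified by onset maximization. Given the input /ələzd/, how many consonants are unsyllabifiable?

1

Syllabifying with onset maximization leaves /d/ stranded (at most one coda consonant is licensed; onsets may contain at most 2 consonants).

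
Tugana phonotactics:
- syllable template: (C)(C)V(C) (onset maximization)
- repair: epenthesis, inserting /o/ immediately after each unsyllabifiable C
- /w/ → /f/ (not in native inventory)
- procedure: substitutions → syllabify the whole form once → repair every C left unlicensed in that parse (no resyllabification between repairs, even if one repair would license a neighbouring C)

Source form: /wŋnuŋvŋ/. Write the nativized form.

foŋnuŋvoŋo

Substitution: /w/ → /f/, giving /fŋnuŋvŋ/.
The consonants /f/, /v/, /ŋ/ cannot be parsed into a legal (C)(C)V(C) syllable (at most one coda consonant is licensed; onsets may contain at most 2 consonants).
Each unlicensed consonant becomes the onset of a new syllable: /f/ → /fo/, /v/ → /vo/, /ŋ/ → /ŋo/.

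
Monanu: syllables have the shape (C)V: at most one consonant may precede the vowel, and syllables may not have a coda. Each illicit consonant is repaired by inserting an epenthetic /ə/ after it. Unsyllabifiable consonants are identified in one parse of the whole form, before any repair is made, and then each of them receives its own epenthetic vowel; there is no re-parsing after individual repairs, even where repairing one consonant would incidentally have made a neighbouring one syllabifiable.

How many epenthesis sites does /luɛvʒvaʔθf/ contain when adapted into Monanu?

5

The unsyllabifiable consonants are /v/, /ʒ/, /ʔ/, /θ/, /f/; each receives one epenthetic vowel.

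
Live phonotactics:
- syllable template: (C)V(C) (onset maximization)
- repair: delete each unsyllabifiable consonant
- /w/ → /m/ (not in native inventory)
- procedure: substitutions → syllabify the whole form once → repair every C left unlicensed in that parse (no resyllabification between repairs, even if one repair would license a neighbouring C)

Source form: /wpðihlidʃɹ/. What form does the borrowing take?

Substitution: /w/ → /m/, giving /mpðihlidʃɹ/.
Syllabifying with onset maximization leaves /m/, /p/, /ʃ/, /ɹ/ stranded (at most one coda consonant is licensed; onsets are limited to one consonant).
Each unlicensed consonant is deleted: /m/, /p/, /ʃ/, /ɹ/.

ðihlid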